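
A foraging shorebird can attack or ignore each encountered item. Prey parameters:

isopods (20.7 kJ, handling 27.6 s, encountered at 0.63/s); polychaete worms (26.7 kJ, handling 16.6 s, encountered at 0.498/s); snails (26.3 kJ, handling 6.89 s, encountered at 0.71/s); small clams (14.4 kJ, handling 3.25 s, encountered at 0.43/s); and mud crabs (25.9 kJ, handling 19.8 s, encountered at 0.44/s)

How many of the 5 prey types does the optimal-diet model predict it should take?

2

E/h in descending order: small clams 4.43, snails 3.82, polychaete worms 1.61, mud crabs 1.31, isopods 0.75 kJ/s. The optimal diet is the largest prefix of this list for which every included type satisfies E_i/h_i > R on the types above it.
Rate on top 1: 2.583. snails: 3.82 > 2.583 → include.
Rate on top 2: 3.411. polychaete worms: 1.61 < 3.411 → exclude; stop.
Optimal diet: small clams, snails — 2 of 5 types.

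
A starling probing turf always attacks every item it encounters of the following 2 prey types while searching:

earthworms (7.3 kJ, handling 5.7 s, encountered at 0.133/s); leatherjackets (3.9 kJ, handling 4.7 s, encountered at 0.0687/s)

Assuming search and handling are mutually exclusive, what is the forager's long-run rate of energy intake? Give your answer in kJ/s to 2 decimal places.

0.60 kJ/s

R = Σλ_iE_i / (1 + Σλ_ih_i)
Numerator: 0.133×7.3 + 0.0687×3.9 = 1.239
Denominator: 1 + 0.133×5.7 + 0.0687×4.7 = 2.081
R = 1.239/2.081 = 0.5953 kJ/s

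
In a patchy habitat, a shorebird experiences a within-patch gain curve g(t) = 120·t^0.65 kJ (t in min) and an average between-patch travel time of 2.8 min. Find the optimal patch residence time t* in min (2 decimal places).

Optimal t* satisfies g'(t*) = g(t*)/(T + t*).
g'(t) = 0.65·120·t^-0.35. Setting 0.65·120·t^-0.35 = 120·t^0.65/(2.8+t) gives 0.65(2.8+t) = t, so 0.35·t = 0.65×2.8.
t* = 0.65×2.8/0.35 = 5.2 min.

5.20 min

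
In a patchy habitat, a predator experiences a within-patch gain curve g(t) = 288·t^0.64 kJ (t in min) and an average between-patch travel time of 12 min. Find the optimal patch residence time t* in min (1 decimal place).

21.3 min

Optimal t* satisfies g'(t*) = g(t*)/(T + t*).
g'(t) = 0.64·288·t^-0.36. Setting 0.64·288·t^-0.36 = 288·t^0.64/(12+t) gives 0.64(12+t) = t, so 0.36·t = 0.64×12.
t* = 0.64×12/0.36 = 21.33 min.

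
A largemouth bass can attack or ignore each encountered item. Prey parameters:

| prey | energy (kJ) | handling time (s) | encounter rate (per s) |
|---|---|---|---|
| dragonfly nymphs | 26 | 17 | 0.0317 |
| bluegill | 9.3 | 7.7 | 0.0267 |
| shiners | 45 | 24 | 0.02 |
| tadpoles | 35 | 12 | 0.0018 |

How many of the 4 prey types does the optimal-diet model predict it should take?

4

E/h in descending order: tadpoles 2.92, shiners 1.88, dragonfly nymphs 1.53, bluegill 1.21 kJ/s. The optimal diet is the largest prefix of this list for which every included type satisfies E_i/h_i > R on the types above it.
Rate on top 1: 0.06167. shiners: 1.88 > 0.06167 → include.
Rate on top 2: 0.6413. dragonfly nymphs: 1.53 > 0.6413 → include.
Rate on top 3: 0.8759. bluegill: 1.21 > 0.8759 → include.
Optimal diet: tadpoles, shiners, dragonfly nymphs, bluegill — 4 of 4 types.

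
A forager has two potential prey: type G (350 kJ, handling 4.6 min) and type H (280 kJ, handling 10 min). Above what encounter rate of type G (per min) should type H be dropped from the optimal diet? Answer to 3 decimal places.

0.127 per min

The zero-one rule: include type H iff E₂/h₂ > λE₁/(1+λh₁). Equality gives the switch point.
λE₁h₂ = E₂ + λE₂h₁ ⇒ λ = E₂/(E₁h₂ − E₂h₁) = 280/(3500 − 1288) = 0.1266 per min.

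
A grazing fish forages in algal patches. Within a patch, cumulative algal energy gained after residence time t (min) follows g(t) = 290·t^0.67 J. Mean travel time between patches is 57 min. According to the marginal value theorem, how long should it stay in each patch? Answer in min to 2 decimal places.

Maximise g(t)/(T+t): set derivative to zero → g'(t)(T+t) = g(t).
g'(t) = 0.67·290·t^-0.33. Setting 0.67·290·t^-0.33 = 290·t^0.67/(57+t) gives 0.67(57+t) = t, so 0.33·t = 0.67×57.
t* = 0.67×57/0.33 = 115.7 min.

115.73 min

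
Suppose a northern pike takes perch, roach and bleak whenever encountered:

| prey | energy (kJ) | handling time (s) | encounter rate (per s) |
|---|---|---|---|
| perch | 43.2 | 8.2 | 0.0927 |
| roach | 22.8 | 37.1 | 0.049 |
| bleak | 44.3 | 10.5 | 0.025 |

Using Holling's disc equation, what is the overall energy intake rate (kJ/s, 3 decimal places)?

1.622 kJ/s

Energy encountered per unit search time: 0.0927×43.2 + 0.049×22.8 + 0.025×44.3 = 6.229 kJ/s.
Handling time per unit search time: 0.0927×8.2 + 0.049×37.1 + 0.025×10.5 = 2.841.
Rate = 6.229/(1 + 2.841) = 1.622 kJ/s.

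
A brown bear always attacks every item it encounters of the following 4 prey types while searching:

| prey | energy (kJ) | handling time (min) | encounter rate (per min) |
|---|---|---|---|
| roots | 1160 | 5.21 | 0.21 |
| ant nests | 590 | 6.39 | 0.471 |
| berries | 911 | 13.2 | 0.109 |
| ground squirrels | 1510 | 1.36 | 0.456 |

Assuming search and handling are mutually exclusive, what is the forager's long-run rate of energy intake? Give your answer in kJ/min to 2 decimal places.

182.80 kJ/min

R = Σλ_iE_i / (1 + Σλ_ih_i)
Numerator: 0.21×1160 + 0.471×590 + 0.109×911 + 0.456×1510 = 1309
Denominator: 1 + 0.21×5.21 + 0.471×6.39 + 0.109×13.2 + 0.456×1.36 = 7.163
R = 1309/7.163 = 182.8 kJ/min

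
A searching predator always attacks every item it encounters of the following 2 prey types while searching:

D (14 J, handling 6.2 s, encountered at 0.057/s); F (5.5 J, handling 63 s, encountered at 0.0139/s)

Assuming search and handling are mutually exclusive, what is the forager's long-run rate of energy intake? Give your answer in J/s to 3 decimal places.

R = (0.057×14 + 0.0139×5.5) / (1 + 0.057×6.2 + 0.0139×63) = 0.8745/2.229 = 0.3923 J/s.

0.392 J/s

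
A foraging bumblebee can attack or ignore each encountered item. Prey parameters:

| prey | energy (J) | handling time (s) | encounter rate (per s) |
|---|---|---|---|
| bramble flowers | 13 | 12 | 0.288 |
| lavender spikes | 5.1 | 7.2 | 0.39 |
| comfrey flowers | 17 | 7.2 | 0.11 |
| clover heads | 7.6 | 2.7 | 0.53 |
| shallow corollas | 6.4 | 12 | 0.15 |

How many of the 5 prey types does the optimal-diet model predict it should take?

E/h in descending order: clover heads 2.81, comfrey flowers 2.36, bramble flowers 1.08, lavender spikes 0.708, shallow corollas 0.533 J/s. The optimal diet is the largest prefix of this list for which every included type satisfies E_i/h_i > R on the types above it.
Rate on top 1: 1.657. comfrey flowers: 2.36 > 1.657 → include.
Rate on top 2: 1.83. bramble flowers: 1.08 < 1.83 → exclude; stop.
Optimal diet: clover heads, comfrey flowers — 2 of 5 types.

2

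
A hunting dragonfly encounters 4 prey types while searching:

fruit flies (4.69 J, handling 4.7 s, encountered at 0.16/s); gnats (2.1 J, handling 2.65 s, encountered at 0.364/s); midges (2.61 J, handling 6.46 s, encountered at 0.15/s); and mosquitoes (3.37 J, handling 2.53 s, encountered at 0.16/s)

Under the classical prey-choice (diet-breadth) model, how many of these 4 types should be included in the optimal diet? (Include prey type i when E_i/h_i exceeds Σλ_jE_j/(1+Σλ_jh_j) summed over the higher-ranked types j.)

E/h in descending order: mosquitoes 1.33, fruit flies 0.998, gnats 0.792, midges 0.404 J/s. The optimal diet is the largest prefix of this list for which every included type satisfies E_i/h_i > R on the types above it.
Rate on top 1: 0.3838. fruit flies: 0.998 > 0.3838 → include.
Rate on top 2: 0.5979. gnats: 0.792 > 0.5979 → include.
Rate on top 3: 0.658. midges: 0.404 < 0.658 → exclude; stop.
Optimal diet: mosquitoes, fruit flies, gnats — 3 of 4 types.

3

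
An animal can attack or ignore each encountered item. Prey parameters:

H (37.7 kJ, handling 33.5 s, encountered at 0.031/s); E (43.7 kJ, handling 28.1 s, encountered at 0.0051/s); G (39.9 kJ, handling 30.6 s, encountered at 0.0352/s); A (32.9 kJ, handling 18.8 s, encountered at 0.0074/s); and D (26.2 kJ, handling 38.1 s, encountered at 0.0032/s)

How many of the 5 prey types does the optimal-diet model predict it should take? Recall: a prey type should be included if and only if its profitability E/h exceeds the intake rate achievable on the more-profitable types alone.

Rank by E/h (kJ/s): A 1.75, E 1.56, G 1.3, H 1.13, D 0.688. Include each in turn until the next type's E/h falls below the running intake rate.
Rate on top 1: 0.2137. E: 1.56 > 0.2137 → include.
Rate on top 2: 0.3636. G: 1.3 > 0.3636 → include.
Rate on top 3: 0.7929. H: 1.13 > 0.7929 → include.
Rate on top 4: 0.8945. D: 0.688 < 0.8945 → exclude; stop.
Optimal diet: A, E, G, H — 4 of 5 types.

4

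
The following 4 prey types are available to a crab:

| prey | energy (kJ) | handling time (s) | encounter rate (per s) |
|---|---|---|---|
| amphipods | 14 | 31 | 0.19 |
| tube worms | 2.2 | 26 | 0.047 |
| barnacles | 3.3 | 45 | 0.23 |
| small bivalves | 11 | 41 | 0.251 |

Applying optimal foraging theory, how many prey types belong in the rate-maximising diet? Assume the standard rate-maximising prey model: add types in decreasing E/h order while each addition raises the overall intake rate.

1

E/h in descending order: amphipods 0.452, small bivalves 0.268, tube worms 0.0846, barnacles 0.0733 kJ/s. The optimal diet is the largest prefix of this list for which every included type satisfies E_i/h_i > R on the types above it.
Rate on top 1: 0.3861. small bivalves: 0.268 < 0.3861 → exclude; stop.
Optimal diet: amphipods — 1 of 4 types.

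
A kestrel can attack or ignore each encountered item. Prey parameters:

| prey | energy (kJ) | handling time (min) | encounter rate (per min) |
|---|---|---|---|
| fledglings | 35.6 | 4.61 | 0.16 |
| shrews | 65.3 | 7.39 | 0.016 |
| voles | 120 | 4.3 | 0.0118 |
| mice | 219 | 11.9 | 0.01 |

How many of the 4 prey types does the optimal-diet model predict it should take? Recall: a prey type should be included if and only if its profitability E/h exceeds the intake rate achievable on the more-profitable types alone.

Profitabilities (E/h, kJ/min): voles 27.9, mice 18.4, shrews 8.84, fledglings 7.72. Add prey in this order while the next type's profitability exceeds the intake rate on those already taken.
Rate on top 1: 1.348. mice: 18.4 > 1.348 → include.
Rate on top 2: 3.083. shrews: 8.84 > 3.083 → include.
Rate on top 3: 3.611. fledglings: 7.72 > 3.611 → include.
Optimal diet: voles, mice, shrews, fledglings — 4 of 4 types.

4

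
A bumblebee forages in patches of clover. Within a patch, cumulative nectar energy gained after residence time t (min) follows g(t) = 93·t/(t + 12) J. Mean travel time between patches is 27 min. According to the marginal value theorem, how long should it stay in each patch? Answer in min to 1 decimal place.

18.0 min

Optimal t* satisfies g'(t*) = g(t*)/(T + t*).
g'(t) = 93·12/(t + 12)². Setting 93·12/(t+12)² = 93t/[(t+12)(27+t)] gives 12(27+t) = t(t+12), so t² = 12×27 = 324.
t* = √324 = 18 min.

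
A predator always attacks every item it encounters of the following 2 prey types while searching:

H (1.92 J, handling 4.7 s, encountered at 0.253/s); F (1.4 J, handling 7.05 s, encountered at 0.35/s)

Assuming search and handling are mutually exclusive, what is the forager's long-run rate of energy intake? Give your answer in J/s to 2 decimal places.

0.21 J/s

R = Σλ_iE_i / (1 + Σλ_ih_i)
Numerator: 0.253×1.92 + 0.35×1.4 = 0.9758
Denominator: 1 + 0.253×4.7 + 0.35×7.05 = 4.657
R = 0.9758/4.657 = 0.2095 J/s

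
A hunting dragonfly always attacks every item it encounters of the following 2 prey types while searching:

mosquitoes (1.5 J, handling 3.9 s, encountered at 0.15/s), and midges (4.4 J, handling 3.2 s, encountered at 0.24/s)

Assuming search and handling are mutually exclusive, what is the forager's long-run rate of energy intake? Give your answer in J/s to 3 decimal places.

Energy encountered per unit search time: 0.15×1.5 + 0.24×4.4 = 1.281 J/s.
Handling time per unit search time: 0.15×3.9 + 0.24×3.2 = 1.353.
Rate = 1.281/(1 + 1.353) = 0.5444 J/s.

0.544 J/s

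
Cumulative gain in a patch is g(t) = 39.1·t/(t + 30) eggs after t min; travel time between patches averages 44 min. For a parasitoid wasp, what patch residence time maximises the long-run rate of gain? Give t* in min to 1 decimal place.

Maximise g(t)/(T+t): set derivative to zero → g'(t)(T+t) = g(t).
g'(t) = 39.1·30/(t + 30)². Setting 39.1·30/(t+30)² = 39.1t/[(t+30)(44+t)] gives 30(44+t) = t(t+30), so t² = 30×44 = 1320.
t* = √1320 = 36.33 min.

36.3 min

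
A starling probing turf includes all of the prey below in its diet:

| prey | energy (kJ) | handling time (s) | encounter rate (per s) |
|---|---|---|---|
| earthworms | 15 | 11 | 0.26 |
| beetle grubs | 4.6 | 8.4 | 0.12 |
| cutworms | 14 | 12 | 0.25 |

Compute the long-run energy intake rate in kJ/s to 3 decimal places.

Energy encountered per unit search time: 0.26×15 + 0.12×4.6 + 0.25×14 = 7.952 kJ/s.
Handling time per unit search time: 0.26×11 + 0.12×8.4 + 0.25×12 = 6.868.
Rate = 7.952/(1 + 6.868) = 1.011 kJ/s.

1.011 kJ/s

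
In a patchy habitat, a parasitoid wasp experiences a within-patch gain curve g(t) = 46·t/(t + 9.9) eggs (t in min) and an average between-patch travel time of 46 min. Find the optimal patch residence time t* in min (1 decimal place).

Optimal t* satisfies g'(t*) = g(t*)/(T + t*).
g'(t) = 46·9.9/(t + 9.9)². Setting 46·9.9/(t+9.9)² = 46t/[(t+9.9)(46+t)] gives 9.9(46+t) = t(t+9.9), so t² = 9.9×46 = 455.4.
t* = √455.4 = 21.34 min.

21.3 min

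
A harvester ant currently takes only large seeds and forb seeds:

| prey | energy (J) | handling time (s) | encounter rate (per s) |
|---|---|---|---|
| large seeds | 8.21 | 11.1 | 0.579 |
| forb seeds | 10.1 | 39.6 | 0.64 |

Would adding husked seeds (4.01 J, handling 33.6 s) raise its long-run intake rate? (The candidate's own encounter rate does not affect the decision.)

No

Current rate: (0.579×8.21 + 0.64×10.1)/(1 + 0.579×11.1 + 0.64×39.6) = 0.3423 J/s.
Profitability of husked seeds: 4.01/33.6 = 0.1193 J/s.
0.1193 < 0.3423, so adding husked seeds would lower the average — exclude it.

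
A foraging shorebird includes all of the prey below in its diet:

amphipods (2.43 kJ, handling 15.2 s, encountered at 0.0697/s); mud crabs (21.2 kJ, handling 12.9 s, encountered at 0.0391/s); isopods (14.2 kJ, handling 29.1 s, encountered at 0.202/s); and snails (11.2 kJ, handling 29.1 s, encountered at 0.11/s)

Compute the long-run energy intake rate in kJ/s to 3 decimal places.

0.438 kJ/s

Energy encountered per unit search time: 0.0697×2.43 + 0.0391×21.2 + 0.202×14.2 + 0.11×11.2 = 5.099 kJ/s.
Handling time per unit search time: 0.0697×15.2 + 0.0391×12.9 + 0.202×29.1 + 0.11×29.1 = 10.64.
Rate = 5.099/(1 + 10.64) = 0.4379 kJ/s.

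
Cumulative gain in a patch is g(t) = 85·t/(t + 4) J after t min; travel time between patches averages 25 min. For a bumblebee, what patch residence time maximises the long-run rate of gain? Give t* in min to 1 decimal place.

10.0 min

By the marginal value theorem, leave when the instantaneous gain rate g'(t) equals the habitat-wide average g(t)/(T + t).
g'(t) = 85·4/(t + 4)². Setting 85·4/(t+4)² = 85t/[(t+4)(25+t)] gives 4(25+t) = t(t+4), so t² = 4×25 = 100.
t* = √100 = 10 min.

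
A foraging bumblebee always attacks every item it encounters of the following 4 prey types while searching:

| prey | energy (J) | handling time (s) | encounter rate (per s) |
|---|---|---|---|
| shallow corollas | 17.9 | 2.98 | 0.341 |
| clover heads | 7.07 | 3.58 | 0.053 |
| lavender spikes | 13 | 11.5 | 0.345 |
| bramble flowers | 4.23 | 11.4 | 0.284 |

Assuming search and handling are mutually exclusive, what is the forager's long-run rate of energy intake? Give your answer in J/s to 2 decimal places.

Energy encountered per unit search time: 0.341×17.9 + 0.053×7.07 + 0.345×13 + 0.284×4.23 = 12.16 J/s.
Handling time per unit search time: 0.341×2.98 + 0.053×3.58 + 0.345×11.5 + 0.284×11.4 = 8.411.
Rate = 12.16/(1 + 8.411) = 1.293 J/s.

1.29 J/s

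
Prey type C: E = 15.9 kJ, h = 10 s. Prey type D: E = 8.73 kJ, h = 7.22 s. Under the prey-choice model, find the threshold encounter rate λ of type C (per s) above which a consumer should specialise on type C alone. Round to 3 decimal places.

The zero-one rule: include type D iff E₂/h₂ > λE₁/(1+λh₁). Equality gives the switch point.
λE₁h₂ = E₂ + λE₂h₁ ⇒ λ = E₂/(E₁h₂ − E₂h₁) = 8.73/(114.8 − 87.3) = 0.3175 per s.

0.317 per s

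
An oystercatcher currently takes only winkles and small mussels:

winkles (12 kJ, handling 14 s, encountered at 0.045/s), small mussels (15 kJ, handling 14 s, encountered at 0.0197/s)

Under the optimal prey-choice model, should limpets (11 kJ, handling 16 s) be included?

Yes

Intake rate on the current diet: R = (0.045×12 + 0.0197×15) / (1 + 0.045×14 + 0.0197×14) = 0.8355/1.906 = 0.4384 kJ/s.
limpets: E/h = 11/16 = 0.6875 kJ/s.
Since 0.6875 > R, including limpets increases the long-run rate.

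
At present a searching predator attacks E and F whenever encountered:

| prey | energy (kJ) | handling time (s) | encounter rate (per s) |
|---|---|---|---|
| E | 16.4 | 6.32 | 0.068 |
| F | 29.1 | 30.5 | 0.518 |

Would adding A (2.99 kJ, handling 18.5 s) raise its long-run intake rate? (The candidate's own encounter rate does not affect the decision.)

No

Current rate: (0.068×16.4 + 0.518×29.1)/(1 + 0.068×6.32 + 0.518×30.5) = 0.9396 kJ/s.
A: E/h = 2.99/18.5 = 0.1616 kJ/s.
0.1616 < 0.9396, so adding A would lower the average — exclude it.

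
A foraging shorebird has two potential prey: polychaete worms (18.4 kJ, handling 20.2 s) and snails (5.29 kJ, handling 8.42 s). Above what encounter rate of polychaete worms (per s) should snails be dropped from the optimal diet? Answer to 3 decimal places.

At the threshold, the rate on polychaete worms alone equals the profitability of snails: λ·18.4/(1 + λ·20.2) = 5.29/8.42 = 0.6283.
Rearranging, λ(18.4 − 0.6283×20.2) = 0.6283, so λ = 0.6283/5.709 = 0.11 per s.

0.110 per s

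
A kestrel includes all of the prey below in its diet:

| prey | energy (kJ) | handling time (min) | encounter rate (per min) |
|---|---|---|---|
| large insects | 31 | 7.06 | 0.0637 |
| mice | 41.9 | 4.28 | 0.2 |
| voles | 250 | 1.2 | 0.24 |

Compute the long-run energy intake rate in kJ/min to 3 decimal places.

27.125 kJ/min

R = (0.0637×31 + 0.2×41.9 + 0.24×250) / (1 + 0.0637×7.06 + 0.2×4.28 + 0.24×1.2) = 70.35/2.594 = 27.12 kJ/min.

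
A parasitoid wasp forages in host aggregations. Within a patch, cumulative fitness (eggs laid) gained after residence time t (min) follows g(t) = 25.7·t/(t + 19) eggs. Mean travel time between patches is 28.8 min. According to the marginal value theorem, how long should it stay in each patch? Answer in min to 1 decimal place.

By the marginal value theorem, leave when the instantaneous gain rate g'(t) equals the habitat-wide average g(t)/(T + t).
g'(t) = 25.7·19/(t + 19)². Setting 25.7·19/(t+19)² = 25.7t/[(t+19)(28.8+t)] gives 19(28.8+t) = t(t+19), so t² = 19×28.8 = 547.2.
t* = √547.2 = 23.39 min.

23.4 min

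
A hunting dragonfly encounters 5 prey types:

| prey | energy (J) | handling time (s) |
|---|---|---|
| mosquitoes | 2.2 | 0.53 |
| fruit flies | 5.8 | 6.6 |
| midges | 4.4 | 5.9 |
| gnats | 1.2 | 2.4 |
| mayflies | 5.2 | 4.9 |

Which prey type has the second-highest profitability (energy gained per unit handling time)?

mayflies

Profitability E/h (J/s): mosquitoes = 2.2/0.53 = 4.15, fruit flies = 5.8/6.6 = 0.879, midges = 4.4/5.9 = 0.746, gnats = 1.2/2.4 = 0.5, mayflies = 5.2/4.9 = 1.06.
Ranked: mosquitoes > mayflies > fruit flies > midges > gnats.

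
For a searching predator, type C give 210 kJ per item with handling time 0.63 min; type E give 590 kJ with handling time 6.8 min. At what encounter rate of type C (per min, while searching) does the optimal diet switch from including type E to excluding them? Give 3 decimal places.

0.559 per min

Drop type E once their profitability E₂/h₂ falls below the rate achievable on type C alone: E₂/h₂ = λE₁/(1 + λh₁).
Solve for λ: λE₁h₂ = E₂(1 + λh₁) → λ(E₁h₂ − E₂h₁) = E₂ → λ = E₂/(E₁h₂ − E₂h₁).
λ = 590/(210×6.8 − 590×0.63) = 590/1056 = 0.5586 per min.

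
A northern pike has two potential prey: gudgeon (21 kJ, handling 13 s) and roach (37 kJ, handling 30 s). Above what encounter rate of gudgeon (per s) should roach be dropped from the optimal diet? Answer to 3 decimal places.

0.248 per s

The zero-one rule: include roach iff E₂/h₂ > λE₁/(1+λh₁). Equality gives the switch point.
λE₁h₂ = E₂ + λE₂h₁ ⇒ λ = E₂/(E₁h₂ − E₂h₁) = 37/(630 − 481) = 0.2483 per s.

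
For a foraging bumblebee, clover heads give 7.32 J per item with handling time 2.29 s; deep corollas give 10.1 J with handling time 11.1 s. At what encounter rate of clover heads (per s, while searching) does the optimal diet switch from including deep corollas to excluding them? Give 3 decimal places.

The zero-one rule: include deep corollas iff E₂/h₂ > λE₁/(1+λh₁). Equality gives the switch point.
λE₁h₂ = E₂ + λE₂h₁ ⇒ λ = E₂/(E₁h₂ − E₂h₁) = 10.1/(81.25 − 23.13) = 0.1738 per s.

0.174 per s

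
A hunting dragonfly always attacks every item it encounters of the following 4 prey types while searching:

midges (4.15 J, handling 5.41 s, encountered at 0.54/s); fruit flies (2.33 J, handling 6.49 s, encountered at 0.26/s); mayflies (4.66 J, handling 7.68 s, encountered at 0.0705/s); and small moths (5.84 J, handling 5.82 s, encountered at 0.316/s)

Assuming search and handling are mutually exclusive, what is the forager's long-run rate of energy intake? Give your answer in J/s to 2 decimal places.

0.63 J/s

R = (0.54×4.15 + 0.26×2.33 + 0.0705×4.66 + 0.316×5.84) / (1 + 0.54×5.41 + 0.26×6.49 + 0.0705×7.68 + 0.316×5.82) = 5.021/7.989 = 0.6284 J/s.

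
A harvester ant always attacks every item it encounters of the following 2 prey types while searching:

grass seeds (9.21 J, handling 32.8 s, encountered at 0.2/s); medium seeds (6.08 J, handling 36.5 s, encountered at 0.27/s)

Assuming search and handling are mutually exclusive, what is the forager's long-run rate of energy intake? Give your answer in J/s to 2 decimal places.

0.20 J/s

R = (0.2×9.21 + 0.27×6.08) / (1 + 0.2×32.8 + 0.27×36.5) = 3.484/17.41 = 0.2 J/s.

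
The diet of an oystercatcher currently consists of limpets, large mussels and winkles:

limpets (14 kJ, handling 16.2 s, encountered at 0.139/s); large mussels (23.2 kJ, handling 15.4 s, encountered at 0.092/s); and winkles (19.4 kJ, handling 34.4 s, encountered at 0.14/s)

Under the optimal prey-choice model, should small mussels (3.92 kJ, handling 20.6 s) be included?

Intake rate on the current diet: R = (0.139×14 + 0.092×23.2 + 0.14×19.4) / (1 + 0.139×16.2 + 0.092×15.4 + 0.14×34.4) = 6.796/9.485 = 0.7166 kJ/s.
small mussels: E/h = 3.92/20.6 = 0.1903 kJ/s.
Since 0.1903 < R, time spent handling small mussels is better spent searching.

No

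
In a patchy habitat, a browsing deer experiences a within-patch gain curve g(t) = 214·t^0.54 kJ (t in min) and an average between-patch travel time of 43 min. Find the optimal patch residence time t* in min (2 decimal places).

50.48 min

Optimal t* satisfies g'(t*) = g(t*)/(T + t*).
g'(t) = 0.54·214·t^-0.46. Setting 0.54·214·t^-0.46 = 214·t^0.54/(43+t) gives 0.54(43+t) = t, so 0.46·t = 0.54×43.
t* = 0.54×43/0.46 = 50.48 min.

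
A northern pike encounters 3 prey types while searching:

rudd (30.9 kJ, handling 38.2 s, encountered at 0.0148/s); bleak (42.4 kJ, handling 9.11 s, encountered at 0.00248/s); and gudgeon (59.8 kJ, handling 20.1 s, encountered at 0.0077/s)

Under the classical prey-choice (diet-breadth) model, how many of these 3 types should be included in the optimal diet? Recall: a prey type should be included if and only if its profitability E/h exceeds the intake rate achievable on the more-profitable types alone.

3

Profitabilities (E/h, kJ/s): bleak 4.65, gudgeon 2.98, rudd 0.809. Add prey in this order while the next type's profitability exceeds the intake rate on those already taken.
Rate on top 1: 0.1028. gudgeon: 2.98 > 0.1028 → include.
Rate on top 2: 0.4804. rudd: 0.809 > 0.4804 → include.
Optimal diet: bleak, gudgeon, rudd — 3 of 3 types.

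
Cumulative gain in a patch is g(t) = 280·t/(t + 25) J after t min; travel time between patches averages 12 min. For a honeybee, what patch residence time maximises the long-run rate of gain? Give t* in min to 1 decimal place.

Maximise g(t)/(T+t): set derivative to zero → g'(t)(T+t) = g(t).
g'(t) = 280·25/(t + 25)². Setting 280·25/(t+25)² = 280t/[(t+25)(12+t)] gives 25(12+t) = t(t+25), so t² = 25×12 = 300.
t* = √300 = 17.32 min.

17.3 min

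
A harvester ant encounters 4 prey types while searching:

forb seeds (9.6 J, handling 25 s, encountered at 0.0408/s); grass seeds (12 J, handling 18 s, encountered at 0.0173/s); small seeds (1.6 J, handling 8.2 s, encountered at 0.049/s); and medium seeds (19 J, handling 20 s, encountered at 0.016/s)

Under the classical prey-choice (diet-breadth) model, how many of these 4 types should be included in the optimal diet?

3

Profitabilities (E/h, J/s): medium seeds 0.95, grass seeds 0.667, forb seeds 0.384, small seeds 0.195. Add prey in this order while the next type's profitability exceeds the intake rate on those already taken.
Rate on top 1: 0.2303. grass seeds: 0.667 > 0.2303 → include.
Rate on top 2: 0.3136. forb seeds: 0.384 > 0.3136 → include.
Rate on top 3: 0.3407. small seeds: 0.195 < 0.3407 → exclude; stop.
Optimal diet: medium seeds, grass seeds, forb seeds — 3 of 4 types.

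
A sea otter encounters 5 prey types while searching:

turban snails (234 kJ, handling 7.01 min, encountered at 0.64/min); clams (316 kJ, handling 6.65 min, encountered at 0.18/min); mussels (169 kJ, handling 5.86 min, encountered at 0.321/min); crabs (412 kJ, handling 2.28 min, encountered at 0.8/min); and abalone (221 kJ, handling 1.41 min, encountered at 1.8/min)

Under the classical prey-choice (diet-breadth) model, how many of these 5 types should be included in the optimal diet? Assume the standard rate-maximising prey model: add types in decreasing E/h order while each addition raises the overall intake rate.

2

E/h in descending order: crabs 181, abalone 157, clams 47.5, turban snails 33.4, mussels 28.8 kJ/min. The optimal diet is the largest prefix of this list for which every included type satisfies E_i/h_i > R on the types above it.
Rate on top 1: 116.7. abalone: 157 > 116.7 → include.
Rate on top 2: 135.7. clams: 47.5 < 135.7 → exclude; stop.
Optimal diet: crabs, abalone — 2 of 5 types.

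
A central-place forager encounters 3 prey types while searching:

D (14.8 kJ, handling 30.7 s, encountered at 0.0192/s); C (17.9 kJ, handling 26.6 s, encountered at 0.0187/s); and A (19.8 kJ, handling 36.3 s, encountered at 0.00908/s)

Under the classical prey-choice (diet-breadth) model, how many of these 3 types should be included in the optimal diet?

3

Rank by E/h (kJ/s): C 0.673, A 0.545, D 0.482. Include each in turn until the next type's E/h falls below the running intake rate.
Rate on top 1: 0.2235. A: 0.545 > 0.2235 → include.
Rate on top 2: 0.2816. D: 0.482 > 0.2816 → include.
Optimal diet: C, A, D — 3 of 3 types.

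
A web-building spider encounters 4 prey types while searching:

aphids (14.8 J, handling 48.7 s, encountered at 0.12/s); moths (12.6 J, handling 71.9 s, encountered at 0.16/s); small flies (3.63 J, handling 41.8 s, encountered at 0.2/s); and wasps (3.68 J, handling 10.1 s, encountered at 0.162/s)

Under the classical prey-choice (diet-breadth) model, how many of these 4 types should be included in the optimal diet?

E/h in descending order: wasps 0.364, aphids 0.304, moths 0.175, small flies 0.0868 J/s. The optimal diet is the largest prefix of this list for which every included type satisfies E_i/h_i > R on the types above it.
Rate on top 1: 0.2261. aphids: 0.304 > 0.2261 → include.
Rate on top 2: 0.2797. moths: 0.175 < 0.2797 → exclude; stop.
Optimal diet: wasps, aphids — 2 of 4 types.

2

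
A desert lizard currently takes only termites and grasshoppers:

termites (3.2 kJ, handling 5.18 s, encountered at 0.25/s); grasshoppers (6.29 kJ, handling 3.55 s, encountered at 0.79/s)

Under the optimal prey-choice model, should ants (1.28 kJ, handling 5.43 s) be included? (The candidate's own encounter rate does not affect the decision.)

No

On termites and grasshoppers alone, R = ΣλE/(1+Σλh) = 5.769/5.099 = 1.131 kJ/s.
Profitability of ants: 1.28/5.43 = 0.2357 kJ/s.
Since 0.2357 < R, time spent handling ants is better spent searching.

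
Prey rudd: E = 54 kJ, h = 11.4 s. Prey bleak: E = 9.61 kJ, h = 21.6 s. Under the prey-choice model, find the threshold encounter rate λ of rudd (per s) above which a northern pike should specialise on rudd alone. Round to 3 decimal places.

The zero-one rule: include bleak iff E₂/h₂ > λE₁/(1+λh₁). Equality gives the switch point.
λE₁h₂ = E₂ + λE₂h₁ ⇒ λ = E₂/(E₁h₂ − E₂h₁) = 9.61/(1166 − 109.6) = 0.009093 per s.

0.009 per s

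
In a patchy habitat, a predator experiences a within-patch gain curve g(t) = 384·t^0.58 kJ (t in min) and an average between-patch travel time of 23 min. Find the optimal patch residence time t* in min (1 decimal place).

Maximise g(t)/(T+t): set derivative to zero → g'(t)(T+t) = g(t).
g'(t) = 0.58·384·t^-0.42. Setting 0.58·384·t^-0.42 = 384·t^0.58/(23+t) gives 0.58(23+t) = t, so 0.42·t = 0.58×23.
t* = 0.58×23/0.42 = 31.76 min.

31.8 min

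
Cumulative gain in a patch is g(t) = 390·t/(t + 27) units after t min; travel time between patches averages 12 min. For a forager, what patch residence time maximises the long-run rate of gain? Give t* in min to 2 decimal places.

Optimal t* satisfies g'(t*) = g(t*)/(T + t*).
g'(t) = 390·27/(t + 27)². Setting 390·27/(t+27)² = 390t/[(t+27)(12+t)] gives 27(12+t) = t(t+27), so t² = 27×12 = 324.
t* = √324 = 18 min.

18.00 min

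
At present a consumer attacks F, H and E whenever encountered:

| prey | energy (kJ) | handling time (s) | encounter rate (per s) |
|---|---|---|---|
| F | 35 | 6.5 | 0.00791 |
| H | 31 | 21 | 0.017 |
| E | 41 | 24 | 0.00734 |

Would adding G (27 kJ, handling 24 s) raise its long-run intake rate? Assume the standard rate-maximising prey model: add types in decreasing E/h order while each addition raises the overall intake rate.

Intake rate on the current diet: R = (0.00791×35 + 0.017×31 + 0.00734×41) / (1 + 0.00791×6.5 + 0.017×21 + 0.00734×24) = 1.105/1.585 = 0.6972 kJ/s.
G: E/h = 27/24 = 1.125 kJ/s.
1.125 > 0.6972, so adding G raises the average — include it.

Yes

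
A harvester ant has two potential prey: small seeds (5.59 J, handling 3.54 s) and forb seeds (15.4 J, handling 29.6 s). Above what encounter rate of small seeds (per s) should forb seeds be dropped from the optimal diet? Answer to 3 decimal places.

At the threshold, the rate on small seeds alone equals the profitability of forb seeds: λ·5.59/(1 + λ·3.54) = 15.4/29.6 = 0.5203.
Rearranging, λ(5.59 − 0.5203×3.54) = 0.5203, so λ = 0.5203/3.748 = 0.1388 per s.

0.139 per s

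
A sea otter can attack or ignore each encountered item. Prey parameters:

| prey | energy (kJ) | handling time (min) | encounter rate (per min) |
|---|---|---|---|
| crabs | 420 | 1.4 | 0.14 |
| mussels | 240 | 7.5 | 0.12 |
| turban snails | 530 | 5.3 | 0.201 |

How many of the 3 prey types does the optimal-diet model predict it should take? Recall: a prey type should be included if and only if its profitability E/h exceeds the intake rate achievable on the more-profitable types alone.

Profitabilities (E/h, kJ/min): crabs 300, turban snails 100, mussels 32. Add prey in this order while the next type's profitability exceeds the intake rate on those already taken.
Rate on top 1: 49.16. turban snails: 100 > 49.16 → include.
Rate on top 2: 73.11. mussels: 32 < 73.11 → exclude; stop.
Optimal diet: crabs, turban snails — 2 of 3 types.

2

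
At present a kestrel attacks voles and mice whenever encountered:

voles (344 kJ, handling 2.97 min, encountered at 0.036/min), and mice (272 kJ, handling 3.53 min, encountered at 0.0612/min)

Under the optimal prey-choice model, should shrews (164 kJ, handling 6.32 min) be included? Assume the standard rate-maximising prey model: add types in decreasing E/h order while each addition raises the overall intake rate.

Current rate: (0.036×344 + 0.0612×272)/(1 + 0.036×2.97 + 0.0612×3.53) = 21.94 kJ/min.
Profitability of shrews: 164/6.32 = 25.95 kJ/min.
Since 25.95 > R, including shrews increases the long-run rate.

Yes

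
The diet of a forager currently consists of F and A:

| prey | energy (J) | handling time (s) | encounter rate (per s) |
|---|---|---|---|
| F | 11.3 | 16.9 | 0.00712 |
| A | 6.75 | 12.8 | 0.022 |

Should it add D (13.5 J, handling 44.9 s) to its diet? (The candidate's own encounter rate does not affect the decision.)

On F and A alone, R = ΣλE/(1+Σλh) = 0.229/1.402 = 0.1633 J/s.
D: E/h = 13.5/44.9 = 0.3007 J/s.
Since 0.3007 > R, including D increases the long-run rate.

Yes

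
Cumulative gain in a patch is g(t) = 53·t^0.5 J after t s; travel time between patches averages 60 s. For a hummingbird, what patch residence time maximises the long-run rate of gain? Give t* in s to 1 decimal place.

60.0 s

Optimal t* satisfies g'(t*) = g(t*)/(T + t*).
g'(t) = 0.5·53·t^-0.5. Setting 0.5·53·t^-0.5 = 53·t^0.5/(60+t) gives 0.5(60+t) = t, so 0.50·t = 0.5×60.
t* = 0.5×60/0.50 = 60 s.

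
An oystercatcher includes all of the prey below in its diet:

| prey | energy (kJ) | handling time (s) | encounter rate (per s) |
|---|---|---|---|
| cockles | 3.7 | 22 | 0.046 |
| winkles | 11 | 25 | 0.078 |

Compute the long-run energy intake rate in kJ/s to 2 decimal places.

R = Σλ_iE_i / (1 + Σλ_ih_i)
Numerator: 0.046×3.7 + 0.078×11 = 1.028
Denominator: 1 + 0.046×22 + 0.078×25 = 3.962
R = 1.028/3.962 = 0.2595 kJ/s

0.26 kJ/s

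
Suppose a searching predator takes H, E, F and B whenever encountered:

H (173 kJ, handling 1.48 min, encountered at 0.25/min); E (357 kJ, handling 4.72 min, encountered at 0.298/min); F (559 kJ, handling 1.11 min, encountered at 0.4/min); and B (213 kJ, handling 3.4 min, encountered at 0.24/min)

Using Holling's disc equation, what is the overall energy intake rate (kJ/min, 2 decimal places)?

R = Σλ_iE_i / (1 + Σλ_ih_i)
Numerator: 0.25×173 + 0.298×357 + 0.4×559 + 0.24×213 = 424.4
Denominator: 1 + 0.25×1.48 + 0.298×4.72 + 0.4×1.11 + 0.24×3.4 = 4.037
R = 424.4/4.037 = 105.1 kJ/min

105.13 kJ/min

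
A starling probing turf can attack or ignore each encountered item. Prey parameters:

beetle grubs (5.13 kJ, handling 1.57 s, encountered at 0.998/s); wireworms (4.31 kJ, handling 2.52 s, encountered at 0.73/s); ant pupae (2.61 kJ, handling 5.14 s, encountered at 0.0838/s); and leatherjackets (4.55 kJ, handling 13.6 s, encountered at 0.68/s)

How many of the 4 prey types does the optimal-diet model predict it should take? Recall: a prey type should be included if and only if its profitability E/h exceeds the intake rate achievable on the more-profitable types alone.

1

Profitabilities (E/h, kJ/s): beetle grubs 3.27, wireworms 1.71, ant pupae 0.508, leatherjackets 0.335. Add prey in this order while the next type's profitability exceeds the intake rate on those already taken.
Rate on top 1: 1.995. wireworms: 1.71 < 1.995 → exclude; stop.
Optimal diet: beetle grubs — 1 of 4 types.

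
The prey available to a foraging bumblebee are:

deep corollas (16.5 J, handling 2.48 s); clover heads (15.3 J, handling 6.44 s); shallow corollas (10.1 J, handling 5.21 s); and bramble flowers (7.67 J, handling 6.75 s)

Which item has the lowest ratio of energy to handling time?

bramble flowers

In descending order of E/h:
deep corollas: 16.5/2.48 = 6.65 J/s
clover heads: 15.3/6.44 = 2.38 J/s
shallow corollas: 10.1/5.21 = 1.94 J/s
bramble flowers: 7.67/6.75 = 1.14 J/s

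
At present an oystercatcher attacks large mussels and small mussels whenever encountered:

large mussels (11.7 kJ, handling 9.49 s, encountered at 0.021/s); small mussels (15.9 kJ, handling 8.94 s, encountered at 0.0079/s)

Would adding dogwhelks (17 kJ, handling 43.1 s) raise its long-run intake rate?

Intake rate on the current diet: R = (0.021×11.7 + 0.0079×15.9) / (1 + 0.021×9.49 + 0.0079×8.94) = 0.3713/1.27 = 0.2924 kJ/s.
Profitability of dogwhelks: 17/43.1 = 0.3944 kJ/s.
Since 0.3944 > R, including dogwhelks increases the long-run rate.

Yes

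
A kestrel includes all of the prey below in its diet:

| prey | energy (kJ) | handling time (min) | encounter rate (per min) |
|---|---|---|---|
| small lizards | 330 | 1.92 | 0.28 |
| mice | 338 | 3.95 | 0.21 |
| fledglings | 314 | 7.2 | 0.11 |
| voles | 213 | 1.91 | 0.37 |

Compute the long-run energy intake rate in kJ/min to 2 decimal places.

71.58 kJ/min

R = (0.28×330 + 0.21×338 + 0.11×314 + 0.37×213) / (1 + 0.28×1.92 + 0.21×3.95 + 0.11×7.2 + 0.37×1.91) = 276.7/3.866 = 71.58 kJ/min.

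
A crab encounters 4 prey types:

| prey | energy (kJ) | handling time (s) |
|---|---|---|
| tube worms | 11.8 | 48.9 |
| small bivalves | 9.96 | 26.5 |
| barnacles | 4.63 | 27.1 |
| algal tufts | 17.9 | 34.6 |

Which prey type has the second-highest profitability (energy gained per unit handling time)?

Profitability E/h (kJ/s): tube worms = 11.8/48.9 = 0.241, small bivalves = 9.96/26.5 = 0.376, barnacles = 4.63/27.1 = 0.171, algal tufts = 17.9/34.6 = 0.517.
Ranked: algal tufts > small bivalves > tube worms > barnacles.

small bivalves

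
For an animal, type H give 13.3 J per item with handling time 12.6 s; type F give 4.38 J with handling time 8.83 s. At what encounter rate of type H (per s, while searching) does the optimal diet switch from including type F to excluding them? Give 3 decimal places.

0.070 per s

The zero-one rule: include type F iff E₂/h₂ > λE₁/(1+λh₁). Equality gives the switch point.
λE₁h₂ = E₂ + λE₂h₁ ⇒ λ = E₂/(E₁h₂ − E₂h₁) = 4.38/(117.4 − 55.19) = 0.07036 per s.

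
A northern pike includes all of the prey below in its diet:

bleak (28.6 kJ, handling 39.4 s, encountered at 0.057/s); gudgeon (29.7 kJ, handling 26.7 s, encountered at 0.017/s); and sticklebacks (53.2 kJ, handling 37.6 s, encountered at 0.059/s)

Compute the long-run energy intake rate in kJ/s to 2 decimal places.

R = (0.057×28.6 + 0.017×29.7 + 0.059×53.2) / (1 + 0.057×39.4 + 0.017×26.7 + 0.059×37.6) = 5.274/5.918 = 0.8911 kJ/s.

0.89 kJ/s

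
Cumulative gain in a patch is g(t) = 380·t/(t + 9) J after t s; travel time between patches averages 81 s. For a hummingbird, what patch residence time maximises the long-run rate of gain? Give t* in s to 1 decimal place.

Optimal t* satisfies g'(t*) = g(t*)/(T + t*).
g'(t) = 380·9/(t + 9)². Setting 380·9/(t+9)² = 380t/[(t+9)(81+t)] gives 9(81+t) = t(t+9), so t² = 9×81 = 729.
t* = √729 = 27 s.

27.0 s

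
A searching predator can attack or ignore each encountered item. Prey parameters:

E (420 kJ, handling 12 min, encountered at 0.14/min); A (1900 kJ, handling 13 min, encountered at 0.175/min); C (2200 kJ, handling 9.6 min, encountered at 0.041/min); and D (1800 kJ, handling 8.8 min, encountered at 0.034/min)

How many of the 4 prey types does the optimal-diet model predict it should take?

3

E/h in descending order: C 229, D 205, A 146, E 35 kJ/min. The optimal diet is the largest prefix of this list for which every included type satisfies E_i/h_i > R on the types above it.
Rate on top 1: 64.72. D: 205 > 64.72 → include.
Rate on top 2: 89.44. A: 146 > 89.44 → include.
Rate on top 3: 122. E: 35 < 122 → exclude; stop.
Optimal diet: C, D, A — 3 of 4 types.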